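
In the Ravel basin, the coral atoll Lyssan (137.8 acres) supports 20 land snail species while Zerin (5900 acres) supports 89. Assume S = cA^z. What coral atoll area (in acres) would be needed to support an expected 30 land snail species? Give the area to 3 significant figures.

382 acres

z = ln(89/20) / ln(5900/137.8) = 1.4929 / 3.7569 = 0.3974
c = 20 / 137.8^0.3974 = 20 / 7.081 = 2.825
A = (30/2.825)^(1/0.3974) ⇒ ln A = ln(10.62)/0.3974 = 5.9462
A = e^5.9462 ≈ 382.3 acres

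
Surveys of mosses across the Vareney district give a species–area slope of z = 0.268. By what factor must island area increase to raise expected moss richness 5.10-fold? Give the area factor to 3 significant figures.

(A₂/A₁)^0.268 = 5.1, so A₂/A₁ = 5.1^(1/0.268) = 5.1^3.731
ln(A₂/A₁) = ln 5.1 / 0.268 = 1.6292 / 0.268 = 6.0793
A₂/A₁ = e^6.0793 ≈ 436.7

437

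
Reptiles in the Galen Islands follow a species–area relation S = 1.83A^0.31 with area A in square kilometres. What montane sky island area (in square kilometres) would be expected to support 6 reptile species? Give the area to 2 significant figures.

6 = 1.83 × A^0.31  ⇒  A^0.31 = 6/1.83 = 3.279
ln A = ln(3.279) / 0.31 = 1.1874 / 0.31 = 3.8305
A = e^3.8305 ≈ 46.08 square kilometres

46 square kilometres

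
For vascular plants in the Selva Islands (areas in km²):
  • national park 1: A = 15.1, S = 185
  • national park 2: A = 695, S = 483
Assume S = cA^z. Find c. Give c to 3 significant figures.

93.7

z = ln(S₂/S₁) / ln(A₂/A₁) = ln(483/185) / ln(695/15.1) = 0.9597 / 3.8292 = 0.2506
c = S₁ / A₁^z = 185 / 15.1^0.2506 = 185 / 1.975 = 93.69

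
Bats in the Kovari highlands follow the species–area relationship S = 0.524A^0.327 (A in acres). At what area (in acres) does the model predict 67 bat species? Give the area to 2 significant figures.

2800000 acres

67 = 0.524 × A^0.327  ⇒  A^0.327 = 67/0.524 = 127.9
ln A = ln(127.9) / 0.327 = 4.8510 / 0.327 = 14.8347
A = e^14.8347 ≈ 2771027 acres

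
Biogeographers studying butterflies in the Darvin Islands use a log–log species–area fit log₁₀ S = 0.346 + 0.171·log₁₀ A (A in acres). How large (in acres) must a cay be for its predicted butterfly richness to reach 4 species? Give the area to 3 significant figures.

31.4 acres

4 = 2.218 × A^0.171  ⇒  A^0.171 = 4/2.218 = 1.803
ln A = ln(1.803) / 0.171 = 0.5896 / 0.171 = 3.4480
A = e^3.4480 ≈ 31.44 acres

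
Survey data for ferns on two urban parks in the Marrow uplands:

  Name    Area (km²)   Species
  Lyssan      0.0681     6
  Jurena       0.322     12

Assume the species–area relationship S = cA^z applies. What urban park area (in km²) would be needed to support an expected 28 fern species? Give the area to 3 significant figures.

2.15 km²

z = ln(12/6) / ln(0.322/0.0681) = 0.6931 / 1.5536 = 0.4462
c = 6 / 0.0681^0.4462 = 6 / 0.3016 = 19.9
A = (28/19.9)^(1/0.4462) ⇒ ln A = ln(1.407)/0.4462 = 0.7659
A = e^0.7659 ≈ 2.151 km²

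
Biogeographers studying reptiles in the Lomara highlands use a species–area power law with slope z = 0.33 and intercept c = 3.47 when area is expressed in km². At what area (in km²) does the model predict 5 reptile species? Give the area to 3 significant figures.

3.03 km²

5 = 3.47 × A^0.33  ⇒  A^0.33 = 5/3.47 = 1.441
ln A = ln(1.441) / 0.33 = 0.3653 / 0.33 = 1.1069
A = e^1.1069 ≈ 3.025 km²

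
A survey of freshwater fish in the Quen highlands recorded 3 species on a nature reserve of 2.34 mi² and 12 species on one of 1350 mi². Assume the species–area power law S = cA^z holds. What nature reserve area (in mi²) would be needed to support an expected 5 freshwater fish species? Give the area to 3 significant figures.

24.4 mi²

z = ln(12/3) / ln(1350/2.34) = 1.3863 / 6.3577 = 0.2180
c = 3 / 2.34^0.2180 = 3 / 1.204 = 2.492
A = (5/2.492)^(1/0.2180) ⇒ ln A = ln(2.006)/0.2180 = 3.1929
A = e^3.1929 ≈ 24.36 mi²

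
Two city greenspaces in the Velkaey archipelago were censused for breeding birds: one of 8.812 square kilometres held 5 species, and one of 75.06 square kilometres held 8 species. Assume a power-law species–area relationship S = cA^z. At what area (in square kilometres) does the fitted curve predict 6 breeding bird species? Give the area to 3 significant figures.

z = ln(8/5) / ln(75.06/8.812) = 0.4700 / 2.1422 = 0.2194
c = 5 / 8.812^0.2194 = 5 / 1.612 = 3.102
A = (6/3.102)^(1/0.2194) ⇒ ln A = ln(1.934)/0.2194 = 3.0071
A = e^3.0071 ≈ 20.23 square kilometres

20.2 square kilometres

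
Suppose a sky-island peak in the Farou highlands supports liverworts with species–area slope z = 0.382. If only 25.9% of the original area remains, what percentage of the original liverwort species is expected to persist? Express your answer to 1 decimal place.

S_new/S_old = (A_new/A_old)^z = 0.259^0.382
= exp(0.382 × ln 0.259) = exp(0.382 × -1.3509) = exp(-0.5161) ≈ 0.5969

59.7%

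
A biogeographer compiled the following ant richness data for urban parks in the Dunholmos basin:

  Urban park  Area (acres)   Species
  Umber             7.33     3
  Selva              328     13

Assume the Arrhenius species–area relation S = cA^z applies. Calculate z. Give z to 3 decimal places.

0.386

Taking logs: ln S = ln c + z ln A, so z = (ln S₂ − ln S₁)/(ln A₂ − ln A₁).
z = ln(13/3) / ln(328/7.33) = ln(4.333) / ln(44.75) = 1.4663 / 3.8010 = 0.3858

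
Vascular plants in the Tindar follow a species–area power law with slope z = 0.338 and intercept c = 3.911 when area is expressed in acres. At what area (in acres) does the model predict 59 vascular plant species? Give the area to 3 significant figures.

3070 acres

59 = 3.911 × A^0.338  ⇒  A^0.338 = 59/3.911 = 15.09
ln A = ln(15.09) / 0.338 = 2.7137 / 0.338 = 8.0288
A = e^8.0288 ≈ 3068 acres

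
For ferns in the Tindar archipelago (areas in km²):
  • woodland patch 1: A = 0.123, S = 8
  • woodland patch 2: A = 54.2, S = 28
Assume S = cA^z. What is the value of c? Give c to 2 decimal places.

z = ln(S₂/S₁) / ln(A₂/A₁) = ln(28/8) / ln(54.2/0.123) = 1.2528 / 6.0883 = 0.2058
c = S₁ / A₁^z = 8 / 0.123^0.2058 = 8 / 0.6497 = 12.31

12.31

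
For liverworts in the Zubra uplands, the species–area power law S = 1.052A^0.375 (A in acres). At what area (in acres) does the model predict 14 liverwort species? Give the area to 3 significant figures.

14 = 1.052 × A^0.375  ⇒  A^0.375 = 14/1.052 = 13.31
ln A = ln(13.31) / 0.375 = 2.5884 / 0.375 = 6.9023
A = e^6.9023 ≈ 994.6 acres

995 acres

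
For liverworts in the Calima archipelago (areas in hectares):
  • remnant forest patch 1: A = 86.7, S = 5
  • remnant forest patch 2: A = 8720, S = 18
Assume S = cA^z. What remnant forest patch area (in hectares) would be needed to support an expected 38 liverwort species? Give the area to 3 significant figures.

z = ln(18/5) / ln(8720/86.7) = 1.2809 / 4.6109 = 0.2778
c = 5 / 86.7^0.2778 = 5 / 3.455 = 1.447
A = (38/1.447)^(1/0.2778) ⇒ ln A = ln(26.25)/0.2778 = 11.7631
A = e^11.7631 ≈ 128424 hectares

128000 hectares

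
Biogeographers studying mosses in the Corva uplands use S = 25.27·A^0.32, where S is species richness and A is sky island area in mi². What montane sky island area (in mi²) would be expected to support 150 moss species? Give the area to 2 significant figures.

260 mi²

150 = 25.27 × A^0.32  ⇒  A^0.32 = 150/25.27 = 5.936
ln A = ln(5.936) / 0.32 = 1.7810 / 0.32 = 5.5657
A = e^5.5657 ≈ 261.3 mi²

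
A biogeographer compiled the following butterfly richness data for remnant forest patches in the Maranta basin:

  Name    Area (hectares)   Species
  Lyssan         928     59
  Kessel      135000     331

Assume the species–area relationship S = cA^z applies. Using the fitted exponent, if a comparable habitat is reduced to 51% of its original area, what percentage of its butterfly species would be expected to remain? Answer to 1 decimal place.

79.2%

z = ln(331/59) / ln(135000/928) = 1.7246 / 4.9800 = 0.3463
S_new/S_old = (A_new/A_old)^z = 0.51^0.3463 = exp(0.3463 × -0.6733) = 0.792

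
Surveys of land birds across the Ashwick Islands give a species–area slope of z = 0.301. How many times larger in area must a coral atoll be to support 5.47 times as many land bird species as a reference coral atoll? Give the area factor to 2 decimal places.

283.00

(A₂/A₁)^0.301 = 5.47, so A₂/A₁ = 5.47^(1/0.301) = 5.47^3.322
ln(A₂/A₁) = ln 5.47 / 0.301 = 1.6993 / 0.301 = 5.6454
A₂/A₁ = e^5.6454 ≈ 283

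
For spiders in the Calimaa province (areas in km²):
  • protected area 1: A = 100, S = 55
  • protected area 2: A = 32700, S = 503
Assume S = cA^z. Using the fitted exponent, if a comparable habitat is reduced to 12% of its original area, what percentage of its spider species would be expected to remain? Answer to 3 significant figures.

44.5%

z = ln(503/55) / ln(32700/100) = 2.2133 / 5.7900 = 0.3823
S_new/S_old = (A_new/A_old)^z = 0.12^0.3823 = exp(0.3823 × -2.1203) = 0.4446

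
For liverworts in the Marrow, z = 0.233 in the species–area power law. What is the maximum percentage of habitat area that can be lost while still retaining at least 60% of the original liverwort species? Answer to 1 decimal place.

Need (A_new/A_old)^0.233 = 0.6, so A_new/A_old = 0.6^(1/0.233) = 0.6^4.292
ln(A_new/A_old) = ln 0.6 / 0.233 = -0.5108 / 0.233 = -2.1924
A_new/A_old = e^-2.1924 ≈ 0.1117
Fraction that can be lost = 1 − 0.1117 = 0.8883

88.8%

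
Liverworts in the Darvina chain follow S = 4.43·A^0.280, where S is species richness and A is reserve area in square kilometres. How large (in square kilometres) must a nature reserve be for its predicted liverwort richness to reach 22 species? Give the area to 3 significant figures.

306 square kilometres

22 = 4.43 × A^0.28  ⇒  A^0.28 = 22/4.43 = 4.966
ln A = ln(4.966) / 0.28 = 1.6026 / 0.28 = 5.7237
A = e^5.7237 ≈ 306 square kilometres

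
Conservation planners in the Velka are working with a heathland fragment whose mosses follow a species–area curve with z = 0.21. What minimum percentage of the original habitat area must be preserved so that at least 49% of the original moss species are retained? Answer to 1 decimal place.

Need (A_new/A_old)^0.21 = 0.49, so A_new/A_old = 0.49^(1/0.21) = 0.49^4.762
ln(A_new/A_old) = ln 0.49 / 0.21 = -0.7133 / 0.21 = -3.3969
A_new/A_old = e^-3.3969 ≈ 0.03348

3.3%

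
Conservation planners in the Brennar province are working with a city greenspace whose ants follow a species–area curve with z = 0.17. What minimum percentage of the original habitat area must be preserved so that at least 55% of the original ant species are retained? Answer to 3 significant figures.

2.97%

Need (A_new/A_old)^0.17 = 0.55, so A_new/A_old = 0.55^(1/0.17) = 0.55^5.882
ln(A_new/A_old) = ln 0.55 / 0.17 = -0.5978 / 0.17 = -3.5167
A_new/A_old = e^-3.5167 ≈ 0.0297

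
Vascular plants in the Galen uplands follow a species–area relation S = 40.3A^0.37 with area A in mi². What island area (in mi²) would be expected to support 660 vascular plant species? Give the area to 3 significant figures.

660 = 40.3 × A^0.37  ⇒  A^0.37 = 660/40.3 = 16.38
ln A = ln(16.38) / 0.37 = 2.7959 / 0.37 = 7.5565
A = e^7.5565 ≈ 1913 mi²

1910 mi²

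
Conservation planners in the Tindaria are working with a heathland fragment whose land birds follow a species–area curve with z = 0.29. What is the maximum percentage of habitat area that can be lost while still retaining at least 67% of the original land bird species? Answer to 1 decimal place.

74.9%

Need (A_new/A_old)^0.29 = 0.67, so A_new/A_old = 0.67^(1/0.29) = 0.67^3.448
ln(A_new/A_old) = ln 0.67 / 0.29 = -0.4005 / 0.29 = -1.3810
A_new/A_old = e^-1.3810 ≈ 0.2513
Fraction that can be lost = 1 − 0.2513 = 0.7487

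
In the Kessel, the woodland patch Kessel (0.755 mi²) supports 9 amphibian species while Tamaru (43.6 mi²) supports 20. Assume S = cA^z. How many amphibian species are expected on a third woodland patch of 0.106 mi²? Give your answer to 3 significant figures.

z = ln(20/9) / ln(43.6/0.755) = 0.7985 / 4.0561 = 0.1969
c = 9 / 0.755^0.1969 = 9 / 0.9462 = 9.512
S₃ = 9.512 × 0.106^0.1969 = 9.512 × 0.6429 ≈ 6.115

6.11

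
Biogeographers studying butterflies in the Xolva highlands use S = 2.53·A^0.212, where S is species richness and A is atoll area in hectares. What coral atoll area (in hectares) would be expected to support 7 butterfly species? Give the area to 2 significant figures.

7 = 2.53 × A^0.212  ⇒  A^0.212 = 7/2.53 = 2.767
ln A = ln(2.767) / 0.212 = 1.0177 / 0.212 = 4.8004
A = e^4.8004 ≈ 121.6 hectares

120 hectares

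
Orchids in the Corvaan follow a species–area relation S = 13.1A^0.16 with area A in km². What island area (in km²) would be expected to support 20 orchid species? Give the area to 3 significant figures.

20 = 13.1 × A^0.16  ⇒  A^0.16 = 20/13.1 = 1.527
ln A = ln(1.527) / 0.16 = 0.4231 / 0.16 = 2.6445
A = e^2.6445 ≈ 14.08 km²

14.1 km²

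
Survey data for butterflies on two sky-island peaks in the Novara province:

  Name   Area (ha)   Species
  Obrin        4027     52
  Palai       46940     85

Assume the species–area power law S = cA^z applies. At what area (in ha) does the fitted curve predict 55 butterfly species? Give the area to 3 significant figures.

5330 ha

z = ln(85/52) / ln(46940/4027) = 0.4914 / 2.4558 = 0.2001
c = 52 / 4027^0.2001 = 52 / 5.264 = 9.878
A = (55/9.878)^(1/0.2001) ⇒ ln A = ln(5.568)/0.2001 = 8.5811
A = e^8.5811 ≈ 5330 ha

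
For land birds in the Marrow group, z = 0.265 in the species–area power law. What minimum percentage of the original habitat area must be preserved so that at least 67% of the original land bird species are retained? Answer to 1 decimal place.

Need (A_new/A_old)^0.265 = 0.67, so A_new/A_old = 0.67^(1/0.265) = 0.67^3.774
ln(A_new/A_old) = ln 0.67 / 0.265 = -0.4005 / 0.265 = -1.5112
A_new/A_old = e^-1.5112 ≈ 0.2206

22.1%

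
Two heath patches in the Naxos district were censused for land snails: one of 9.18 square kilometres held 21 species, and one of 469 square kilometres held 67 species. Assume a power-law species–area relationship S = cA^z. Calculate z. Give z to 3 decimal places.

Taking logs: ln S = ln c + z ln A, so z = (ln S₂ − ln S₁)/(ln A₂ − ln A₁).
z = ln(67/21) / ln(469/9.18) = ln(3.19) / ln(51.09) = 1.1602 / 3.9336 = 0.2949

0.295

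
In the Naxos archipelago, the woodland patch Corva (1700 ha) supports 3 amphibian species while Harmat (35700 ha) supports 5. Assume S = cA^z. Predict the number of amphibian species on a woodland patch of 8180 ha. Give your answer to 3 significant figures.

z = ln(5/3) / ln(35700/1700) = 0.5108 / 3.0445 = 0.1678
c = 3 / 1700^0.1678 = 3 / 3.484 = 0.8612
S₃ = 0.8612 × 8180^0.1678 = 0.8612 × 4.534 ≈ 3.905

3.90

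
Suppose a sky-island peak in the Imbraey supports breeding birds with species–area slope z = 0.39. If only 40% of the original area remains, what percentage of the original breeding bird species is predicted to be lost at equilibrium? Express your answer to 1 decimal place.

S_new/S_old = (A_new/A_old)^z = 0.4^0.39
= exp(0.39 × ln 0.4) = exp(0.39 × -0.9163) = exp(-0.3574) ≈ 0.6995
Fraction lost = 1 − 0.6995 = 0.3005

30.0%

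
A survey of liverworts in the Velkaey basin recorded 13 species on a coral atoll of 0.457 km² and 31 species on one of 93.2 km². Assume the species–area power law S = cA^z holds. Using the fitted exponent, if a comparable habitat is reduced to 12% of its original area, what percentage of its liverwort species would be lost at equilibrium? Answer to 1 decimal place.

z = ln(31/13) / ln(93.2/0.457) = 0.8690 / 5.3178 = 0.1634
S_new/S_old = (A_new/A_old)^z = 0.12^0.1634 = exp(0.1634 × -2.1203) = 0.7072
Fraction lost = 1 − 0.7072 = 0.2928

29.3%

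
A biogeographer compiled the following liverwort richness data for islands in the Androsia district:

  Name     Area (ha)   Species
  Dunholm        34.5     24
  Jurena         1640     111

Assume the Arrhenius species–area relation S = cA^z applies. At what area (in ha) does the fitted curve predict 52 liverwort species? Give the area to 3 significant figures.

z = ln(111/24) / ln(1640/34.5) = 1.5315 / 3.8615 = 0.3966
c = 24 / 34.5^0.3966 = 24 / 4.073 = 5.893
A = (52/5.893)^(1/0.3966) ⇒ ln A = ln(8.825)/0.3966 = 5.4905
A = e^5.4905 ≈ 242.4 ha

242 ha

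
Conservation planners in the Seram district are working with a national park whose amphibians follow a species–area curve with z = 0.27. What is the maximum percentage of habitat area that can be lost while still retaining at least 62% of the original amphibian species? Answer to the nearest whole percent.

83%

Need (A_new/A_old)^0.27 = 0.62, so A_new/A_old = 0.62^(1/0.27) = 0.62^3.704
ln(A_new/A_old) = ln 0.62 / 0.27 = -0.4780 / 0.27 = -1.7705
A_new/A_old = e^-1.7705 ≈ 0.1702
Fraction that can be lost = 1 − 0.1702 = 0.8298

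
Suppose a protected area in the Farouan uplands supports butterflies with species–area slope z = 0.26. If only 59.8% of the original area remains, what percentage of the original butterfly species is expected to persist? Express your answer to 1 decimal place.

87.5%

S_new/S_old = (A_new/A_old)^z = 0.598^0.26
= exp(0.26 × ln 0.598) = exp(0.26 × -0.5142) = exp(-0.1337) ≈ 0.8749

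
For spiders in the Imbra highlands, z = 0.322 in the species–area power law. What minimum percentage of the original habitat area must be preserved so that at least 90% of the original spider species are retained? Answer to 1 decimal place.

Need (A_new/A_old)^0.322 = 0.9, so A_new/A_old = 0.9^(1/0.322) = 0.9^3.106
ln(A_new/A_old) = ln 0.9 / 0.322 = -0.1054 / 0.322 = -0.3272
A_new/A_old = e^-0.3272 ≈ 0.7209

72.1%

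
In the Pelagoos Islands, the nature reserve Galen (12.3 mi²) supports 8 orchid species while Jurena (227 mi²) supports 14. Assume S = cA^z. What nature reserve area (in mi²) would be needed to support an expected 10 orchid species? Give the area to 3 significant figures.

39.3 mi²

z = ln(14/8) / ln(227/12.3) = 0.5596 / 2.9154 = 0.1920
c = 8 / 12.3^0.1920 = 8 / 1.619 = 4.942
A = (10/4.942)^(1/0.1920) ⇒ ln A = ln(2.024)/0.1920 = 3.6721
A = e^3.6721 ≈ 39.33 mi²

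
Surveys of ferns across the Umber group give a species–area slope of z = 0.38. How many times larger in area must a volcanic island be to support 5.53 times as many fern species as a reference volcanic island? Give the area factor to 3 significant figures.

(A₂/A₁)^0.38 = 5.53, so A₂/A₁ = 5.53^(1/0.38) = 5.53^2.632
ln(A₂/A₁) = ln 5.53 / 0.38 = 1.7102 / 0.38 = 4.5005
A₂/A₁ = e^4.5005 ≈ 90.06

90.1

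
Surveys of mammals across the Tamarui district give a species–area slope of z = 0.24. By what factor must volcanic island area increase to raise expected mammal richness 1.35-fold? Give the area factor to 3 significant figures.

(A₂/A₁)^0.24 = 1.35, so A₂/A₁ = 1.35^(1/0.24) = 1.35^4.167
ln(A₂/A₁) = ln 1.35 / 0.24 = 0.3001 / 0.24 = 1.2504
A₂/A₁ = e^1.2504 ≈ 3.492

3.49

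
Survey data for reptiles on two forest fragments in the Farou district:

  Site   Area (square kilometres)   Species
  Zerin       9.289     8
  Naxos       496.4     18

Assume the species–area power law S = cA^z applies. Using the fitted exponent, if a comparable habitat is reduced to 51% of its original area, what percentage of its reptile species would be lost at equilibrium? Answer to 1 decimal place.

z = ln(18/8) / ln(496.4/9.289) = 0.8109 / 3.9786 = 0.2038
S_new/S_old = (A_new/A_old)^z = 0.51^0.2038 = exp(0.2038 × -0.6733) = 0.8718
Fraction lost = 1 − 0.8718 = 0.1282

12.8%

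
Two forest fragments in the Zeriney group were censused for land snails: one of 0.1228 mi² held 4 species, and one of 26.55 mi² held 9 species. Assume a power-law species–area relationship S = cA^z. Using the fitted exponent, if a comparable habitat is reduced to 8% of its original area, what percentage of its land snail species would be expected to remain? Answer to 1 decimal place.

68.3%

z = ln(9/4) / ln(26.55/0.1228) = 0.8109 / 5.3762 = 0.1508
S_new/S_old = (A_new/A_old)^z = 0.08^0.1508 = exp(0.1508 × -2.5257) = 0.6832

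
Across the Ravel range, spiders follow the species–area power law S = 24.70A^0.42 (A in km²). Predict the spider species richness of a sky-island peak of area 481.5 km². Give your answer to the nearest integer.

S = 24.7 × 481.5^0.42
ln S = ln 24.7 + 0.42 × ln 481.5 = 3.2068 + 0.42 × 6.1769 = 5.8011
S = e^5.8011 ≈ 330.7

331 species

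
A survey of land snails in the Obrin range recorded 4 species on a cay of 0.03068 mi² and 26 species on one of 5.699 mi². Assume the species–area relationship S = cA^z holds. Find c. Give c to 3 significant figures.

13.9

z = ln(S₂/S₁) / ln(A₂/A₁) = ln(26/4) / ln(5.699/0.03068) = 1.8718 / 5.2244 = 0.3583
c = S₁ / A₁^z = 4 / 0.03068^0.3583 = 4 / 0.287 = 13.94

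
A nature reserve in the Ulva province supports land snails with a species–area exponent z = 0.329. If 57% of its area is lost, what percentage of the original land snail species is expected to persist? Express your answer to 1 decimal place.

75.8%

S_new/S_old = (A_new/A_old)^z = 0.43^0.329
= exp(0.329 × ln 0.43) = exp(0.329 × -0.8440) = exp(-0.2777) ≈ 0.7575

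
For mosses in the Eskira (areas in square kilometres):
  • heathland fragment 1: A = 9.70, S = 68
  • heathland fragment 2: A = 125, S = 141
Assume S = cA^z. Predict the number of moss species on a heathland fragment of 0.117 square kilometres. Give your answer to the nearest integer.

z = ln(141/68) / ln(125/9.7) = 0.7293 / 2.5562 = 0.2853
c = 68 / 9.7^0.2853 = 68 / 1.912 = 35.56
S₃ = 35.56 × 0.117^0.2853 = 35.56 × 0.5422 ≈ 19.28

19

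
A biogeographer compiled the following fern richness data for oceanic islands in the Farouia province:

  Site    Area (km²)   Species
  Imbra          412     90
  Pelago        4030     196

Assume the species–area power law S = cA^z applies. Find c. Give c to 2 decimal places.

z = ln(S₂/S₁) / ln(A₂/A₁) = ln(196/90) / ln(4030/412) = 0.7783 / 2.2805 = 0.3413
c = S₁ / A₁^z = 90 / 412^0.3413 = 90 / 7.806 = 11.53

11.53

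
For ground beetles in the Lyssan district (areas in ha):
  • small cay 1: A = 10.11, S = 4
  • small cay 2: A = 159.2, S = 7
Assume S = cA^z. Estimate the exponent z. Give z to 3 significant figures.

Taking logs: ln S = ln c + z ln A, so z = (ln S₂ − ln S₁)/(ln A₂ − ln A₁).
z = ln(7/4) / ln(159.2/10.11) = ln(1.75) / ln(15.75) = 0.5596 / 2.7566 = 0.2030

0.203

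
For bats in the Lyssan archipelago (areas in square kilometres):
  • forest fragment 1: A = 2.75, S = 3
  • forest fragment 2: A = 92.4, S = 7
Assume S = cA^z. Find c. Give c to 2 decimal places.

2.35

z = ln(S₂/S₁) / ln(A₂/A₁) = ln(7/3) / ln(92.4/2.75) = 0.8473 / 3.5145 = 0.2411
c = S₁ / A₁^z = 3 / 2.75^0.2411 = 3 / 1.276 = 2.351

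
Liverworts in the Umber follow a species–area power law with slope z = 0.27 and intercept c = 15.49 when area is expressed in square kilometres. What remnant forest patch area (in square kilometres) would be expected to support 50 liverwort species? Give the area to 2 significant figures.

77 square kilometres

50 = 15.49 × A^0.27  ⇒  A^0.27 = 50/15.49 = 3.228
ln A = ln(3.228) / 0.27 = 1.1718 / 0.27 = 4.3401
A = e^4.3401 ≈ 76.72 square kilometres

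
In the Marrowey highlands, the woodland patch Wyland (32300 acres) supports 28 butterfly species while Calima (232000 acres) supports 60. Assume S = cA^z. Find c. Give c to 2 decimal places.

0.51

z = ln(S₂/S₁) / ln(A₂/A₁) = ln(60/28) / ln(232000/32300) = 0.7621 / 1.9717 = 0.3865
c = S₁ / A₁^z = 28 / 32300^0.3865 = 28 / 55.34 = 0.506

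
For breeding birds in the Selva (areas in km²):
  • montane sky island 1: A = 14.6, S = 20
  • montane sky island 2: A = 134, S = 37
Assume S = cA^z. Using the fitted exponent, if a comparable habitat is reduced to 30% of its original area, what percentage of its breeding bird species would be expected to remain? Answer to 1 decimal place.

z = ln(37/20) / ln(134/14.6) = 0.6152 / 2.2168 = 0.2775
S_new/S_old = (A_new/A_old)^z = 0.3^0.2775 = exp(0.2775 × -1.2040) = 0.716

71.6%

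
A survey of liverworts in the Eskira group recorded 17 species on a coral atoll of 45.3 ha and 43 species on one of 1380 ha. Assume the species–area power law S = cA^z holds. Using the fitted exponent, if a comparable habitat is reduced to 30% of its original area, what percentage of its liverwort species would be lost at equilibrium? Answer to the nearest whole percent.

28%

z = ln(43/17) / ln(1380/45.3) = 0.9280 / 3.4165 = 0.2716
S_new/S_old = (A_new/A_old)^z = 0.3^0.2716 = exp(0.2716 × -1.2040) = 0.7211
Fraction lost = 1 − 0.7211 = 0.2789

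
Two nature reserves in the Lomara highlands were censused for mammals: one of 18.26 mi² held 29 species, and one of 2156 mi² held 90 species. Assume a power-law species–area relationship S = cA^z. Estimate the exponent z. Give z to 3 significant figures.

Taking logs: ln S = ln c + z ln A, so z = (ln S₂ − ln S₁)/(ln A₂ − ln A₁).
z = ln(90/29) / ln(2156/18.26) = ln(3.103) / ln(118.1) = 1.1325 / 4.7713 = 0.2374

0.237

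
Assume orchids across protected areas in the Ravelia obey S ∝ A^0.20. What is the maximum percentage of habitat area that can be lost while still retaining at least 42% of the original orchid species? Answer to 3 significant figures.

98.7%

Need (A_new/A_old)^0.2 = 0.42, so A_new/A_old = 0.42^(1/0.2) = 0.42^5
ln(A_new/A_old) = ln 0.42 / 0.2 = -0.8675 / 0.2 = -4.3375
A_new/A_old = e^-4.3375 ≈ 0.01307
Fraction that can be lost = 1 − 0.01307 = 0.9869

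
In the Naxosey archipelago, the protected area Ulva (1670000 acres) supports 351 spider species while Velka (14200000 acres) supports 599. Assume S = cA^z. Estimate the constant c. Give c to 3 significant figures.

z = ln(S₂/S₁) / ln(A₂/A₁) = ln(599/351) / ln(14200000/1670000) = 0.5345 / 2.1404 = 0.2497
c = S₁ / A₁^z = 351 / 1670000^0.2497 = 351 / 35.8 = 9.805

9.81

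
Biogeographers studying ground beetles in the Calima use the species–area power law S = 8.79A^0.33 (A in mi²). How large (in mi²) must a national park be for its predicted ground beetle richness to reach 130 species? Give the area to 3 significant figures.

3510 mi²

130 = 8.79 × A^0.33  ⇒  A^0.33 = 130/8.79 = 14.79
ln A = ln(14.79) / 0.33 = 2.6939 / 0.33 = 8.1634
A = e^8.1634 ≈ 3510 mi²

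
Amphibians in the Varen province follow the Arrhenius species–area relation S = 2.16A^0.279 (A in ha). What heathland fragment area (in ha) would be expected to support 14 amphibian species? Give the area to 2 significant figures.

810 ha

14 = 2.16 × A^0.279  ⇒  A^0.279 = 14/2.16 = 6.481
ln A = ln(6.481) / 0.279 = 1.8689 / 0.279 = 6.6987
A = e^6.6987 ≈ 811.4 ha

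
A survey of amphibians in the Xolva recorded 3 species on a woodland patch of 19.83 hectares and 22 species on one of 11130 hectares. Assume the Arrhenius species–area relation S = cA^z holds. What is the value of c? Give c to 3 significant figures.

1.17

z = ln(S₂/S₁) / ln(A₂/A₁) = ln(22/3) / ln(11130/19.83) = 1.9924 / 6.3302 = 0.3147
c = S₁ / A₁^z = 3 / 19.83^0.3147 = 3 / 2.561 = 1.172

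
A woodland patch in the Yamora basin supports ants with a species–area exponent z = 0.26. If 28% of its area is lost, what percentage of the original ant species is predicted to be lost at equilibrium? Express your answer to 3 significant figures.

S_new/S_old = (A_new/A_old)^z = 0.72^0.26
= exp(0.26 × ln 0.72) = exp(0.26 × -0.3285) = exp(-0.0854) ≈ 0.9181
Fraction lost = 1 − 0.9181 = 0.08187

8.19%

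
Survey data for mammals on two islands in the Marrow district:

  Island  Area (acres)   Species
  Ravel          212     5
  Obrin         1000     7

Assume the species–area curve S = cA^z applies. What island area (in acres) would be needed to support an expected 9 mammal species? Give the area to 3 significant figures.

z = ln(7/5) / ln(1000/212) = 0.3365 / 1.5512 = 0.2169
c = 5 / 212^0.2169 = 5 / 3.196 = 1.564
A = (9/1.564)^(1/0.2169) ⇒ ln A = ln(5.753)/0.2169 = 8.0663
A = e^8.0663 ≈ 3185 acres

3190 acres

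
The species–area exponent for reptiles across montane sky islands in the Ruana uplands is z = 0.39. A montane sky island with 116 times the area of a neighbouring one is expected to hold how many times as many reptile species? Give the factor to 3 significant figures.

6.38

S₂/S₁ = (A₂/A₁)^z = 116^0.39
ln(S₂/S₁) = 0.39 × ln 116 = 0.39 × 4.7536 = 1.8539
S₂/S₁ = e^1.8539 ≈ 6.385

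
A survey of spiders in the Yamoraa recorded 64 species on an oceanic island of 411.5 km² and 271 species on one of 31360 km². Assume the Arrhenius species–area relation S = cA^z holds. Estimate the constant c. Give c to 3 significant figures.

z = ln(S₂/S₁) / ln(A₂/A₁) = ln(271/64) / ln(31360/411.5) = 1.4432 / 4.3335 = 0.3330
c = S₁ / A₁^z = 64 / 411.5^0.3330 = 64 / 7.425 = 8.619

8.62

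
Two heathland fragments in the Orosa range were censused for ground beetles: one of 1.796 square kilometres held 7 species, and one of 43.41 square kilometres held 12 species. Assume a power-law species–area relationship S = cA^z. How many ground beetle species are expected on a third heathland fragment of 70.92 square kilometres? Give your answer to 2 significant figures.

z = ln(12/7) / ln(43.41/1.796) = 0.5390 / 3.1851 = 0.1692
c = 7 / 1.796^0.1692 = 7 / 1.104 = 6.34
S₃ = 6.34 × 70.92^0.1692 = 6.34 × 2.057 ≈ 13.04

13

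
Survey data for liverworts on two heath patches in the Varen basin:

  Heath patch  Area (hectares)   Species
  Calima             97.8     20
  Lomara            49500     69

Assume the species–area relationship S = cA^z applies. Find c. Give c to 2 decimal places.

z = ln(S₂/S₁) / ln(A₂/A₁) = ln(69/20) / ln(49500/97.8) = 1.2384 / 6.2268 = 0.1989
c = S₁ / A₁^z = 20 / 97.8^0.1989 = 20 / 2.488 = 8.039

8.04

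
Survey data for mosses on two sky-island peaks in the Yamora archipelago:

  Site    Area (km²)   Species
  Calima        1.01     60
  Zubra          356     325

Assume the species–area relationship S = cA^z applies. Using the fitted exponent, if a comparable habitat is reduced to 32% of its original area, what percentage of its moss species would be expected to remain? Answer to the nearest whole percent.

z = ln(325/60) / ln(356/1.01) = 1.6895 / 5.8650 = 0.2881
S_new/S_old = (A_new/A_old)^z = 0.32^0.2881 = exp(0.2881 × -1.1394) = 0.7202

72%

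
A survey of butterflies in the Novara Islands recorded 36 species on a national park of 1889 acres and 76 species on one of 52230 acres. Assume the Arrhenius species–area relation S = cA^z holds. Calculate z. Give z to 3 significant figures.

Taking logs: ln S = ln c + z ln A, so z = (ln S₂ − ln S₁)/(ln A₂ − ln A₁).
z = ln(76/36) / ln(52230/1889) = ln(2.111) / ln(27.65) = 0.7472 / 3.3196 = 0.2251

0.225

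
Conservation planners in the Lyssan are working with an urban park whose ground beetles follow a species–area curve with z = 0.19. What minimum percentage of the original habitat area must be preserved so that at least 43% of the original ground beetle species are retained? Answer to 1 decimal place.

Need (A_new/A_old)^0.19 = 0.43, so A_new/A_old = 0.43^(1/0.19) = 0.43^5.263
ln(A_new/A_old) = ln 0.43 / 0.19 = -0.8440 / 0.19 = -4.4419
A_new/A_old = e^-4.4419 ≈ 0.01177

1.2%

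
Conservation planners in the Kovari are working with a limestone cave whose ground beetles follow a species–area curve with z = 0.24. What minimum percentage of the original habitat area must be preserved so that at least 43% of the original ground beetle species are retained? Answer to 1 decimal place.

Need (A_new/A_old)^0.24 = 0.43, so A_new/A_old = 0.43^(1/0.24) = 0.43^4.167
ln(A_new/A_old) = ln 0.43 / 0.24 = -0.8440 / 0.24 = -3.5165
A_new/A_old = e^-3.5165 ≈ 0.0297

3.0%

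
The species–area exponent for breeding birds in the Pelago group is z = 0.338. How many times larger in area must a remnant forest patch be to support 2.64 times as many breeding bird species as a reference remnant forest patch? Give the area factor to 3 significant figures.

(A₂/A₁)^0.338 = 2.64, so A₂/A₁ = 2.64^(1/0.338) = 2.64^2.959
ln(A₂/A₁) = ln 2.64 / 0.338 = 0.9708 / 0.338 = 2.8721
A₂/A₁ = e^2.8721 ≈ 17.67

17.7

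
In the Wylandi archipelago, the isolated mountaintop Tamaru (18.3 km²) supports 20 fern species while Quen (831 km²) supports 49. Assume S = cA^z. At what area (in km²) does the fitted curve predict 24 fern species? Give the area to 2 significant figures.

z = ln(49/20) / ln(831/18.3) = 0.8961 / 3.8157 = 0.2348
c = 20 / 18.3^0.2348 = 20 / 1.979 = 10.11
A = (24/10.11)^(1/0.2348) ⇒ ln A = ln(2.375)/0.2348 = 3.6833
A = e^3.6833 ≈ 39.78 km²

40 km²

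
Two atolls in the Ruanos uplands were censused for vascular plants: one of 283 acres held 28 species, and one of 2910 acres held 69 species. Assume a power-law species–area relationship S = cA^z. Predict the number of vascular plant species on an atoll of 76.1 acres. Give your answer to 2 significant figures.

17

z = ln(69/28) / ln(2910/283) = 0.9019 / 2.3305 = 0.3870
c = 28 / 283^0.3870 = 28 / 8.889 = 3.15
S₃ = 3.15 × 76.1^0.3870 = 3.15 × 5.347 ≈ 16.84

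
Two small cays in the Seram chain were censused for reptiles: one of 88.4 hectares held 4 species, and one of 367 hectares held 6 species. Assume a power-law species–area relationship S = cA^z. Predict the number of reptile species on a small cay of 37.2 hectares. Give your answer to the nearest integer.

3

z = ln(6/4) / ln(367/88.4) = 0.4055 / 1.4235 = 0.2848
c = 4 / 88.4^0.2848 = 4 / 3.584 = 1.116
S₃ = 1.116 × 37.2^0.2848 = 1.116 × 2.801 ≈ 3.126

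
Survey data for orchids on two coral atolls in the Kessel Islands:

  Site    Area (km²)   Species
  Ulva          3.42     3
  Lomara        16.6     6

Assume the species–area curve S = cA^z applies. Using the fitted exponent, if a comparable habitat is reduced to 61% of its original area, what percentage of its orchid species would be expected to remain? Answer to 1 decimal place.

z = ln(6/3) / ln(16.6/3.42) = 0.6931 / 1.5798 = 0.4388
S_new/S_old = (A_new/A_old)^z = 0.61^0.4388 = exp(0.4388 × -0.4943) = 0.805

80.5%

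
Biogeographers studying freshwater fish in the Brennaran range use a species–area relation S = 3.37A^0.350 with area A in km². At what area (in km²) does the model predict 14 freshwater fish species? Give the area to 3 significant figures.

14 = 3.37 × A^0.35  ⇒  A^0.35 = 14/3.37 = 4.154
ln A = ln(4.154) / 0.35 = 1.4241 / 0.35 = 4.0690
A = e^4.0690 ≈ 58.5 km²

58.5 km²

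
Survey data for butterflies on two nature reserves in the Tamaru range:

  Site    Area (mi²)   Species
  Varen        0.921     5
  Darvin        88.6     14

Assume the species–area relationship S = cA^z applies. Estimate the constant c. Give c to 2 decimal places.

5.09

z = ln(S₂/S₁) / ln(A₂/A₁) = ln(14/5) / ln(88.6/0.921) = 1.0296 / 4.5664 = 0.2255
c = S₁ / A₁^z = 5 / 0.921^0.2255 = 5 / 0.9816 = 5.094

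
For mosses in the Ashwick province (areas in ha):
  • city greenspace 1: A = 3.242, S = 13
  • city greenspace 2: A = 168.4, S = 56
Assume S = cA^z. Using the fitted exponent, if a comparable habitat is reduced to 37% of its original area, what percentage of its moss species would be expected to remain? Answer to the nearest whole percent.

z = ln(56/13) / ln(168.4/3.242) = 1.4604 / 3.9502 = 0.3697
S_new/S_old = (A_new/A_old)^z = 0.37^0.3697 = exp(0.3697 × -0.9943) = 0.6924

69%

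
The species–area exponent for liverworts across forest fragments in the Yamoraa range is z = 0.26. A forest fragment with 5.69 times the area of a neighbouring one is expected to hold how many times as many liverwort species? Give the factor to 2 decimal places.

1.57

S₂/S₁ = (A₂/A₁)^z = 5.69^0.26
ln(S₂/S₁) = 0.26 × ln 5.69 = 0.26 × 1.7387 = 0.4521
S₂/S₁ = e^0.4521 ≈ 1.572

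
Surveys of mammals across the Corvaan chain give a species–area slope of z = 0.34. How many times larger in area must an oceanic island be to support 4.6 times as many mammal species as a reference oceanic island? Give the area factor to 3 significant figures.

(A₂/A₁)^0.34 = 4.6, so A₂/A₁ = 4.6^(1/0.34) = 4.6^2.941
ln(A₂/A₁) = ln 4.6 / 0.34 = 1.5261 / 0.34 = 4.4884
A₂/A₁ = e^4.4884 ≈ 88.98

89.0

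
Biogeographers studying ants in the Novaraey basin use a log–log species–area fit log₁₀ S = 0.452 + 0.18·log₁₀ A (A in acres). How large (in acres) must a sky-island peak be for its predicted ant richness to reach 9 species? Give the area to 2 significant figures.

620 acres

9 = 2.831 × A^0.18  ⇒  A^0.18 = 9/2.831 = 3.179
ln A = ln(3.179) / 0.18 = 1.1565 / 0.18 = 6.4248
A = e^6.4248 ≈ 616.9 acres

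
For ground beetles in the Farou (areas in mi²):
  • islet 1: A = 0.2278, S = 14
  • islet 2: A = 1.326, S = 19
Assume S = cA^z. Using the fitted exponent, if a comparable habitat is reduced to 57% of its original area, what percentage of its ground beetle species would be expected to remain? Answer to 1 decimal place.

z = ln(19/14) / ln(1.326/0.2278) = 0.3054 / 1.7615 = 0.1734
S_new/S_old = (A_new/A_old)^z = 0.57^0.1734 = exp(0.1734 × -0.5621) = 0.9071

90.7%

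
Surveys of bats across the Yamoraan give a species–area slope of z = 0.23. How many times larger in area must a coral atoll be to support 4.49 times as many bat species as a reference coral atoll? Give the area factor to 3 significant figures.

685

(A₂/A₁)^0.23 = 4.49, so A₂/A₁ = 4.49^(1/0.23) = 4.49^4.348
ln(A₂/A₁) = ln 4.49 / 0.23 = 1.5019 / 0.23 = 6.5298
A₂/A₁ = e^6.5298 ≈ 685.3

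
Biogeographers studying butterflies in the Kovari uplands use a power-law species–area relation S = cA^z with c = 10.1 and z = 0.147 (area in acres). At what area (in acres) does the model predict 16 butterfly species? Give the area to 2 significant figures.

23 acres

16 = 10.1 × A^0.147  ⇒  A^0.147 = 16/10.1 = 1.584
ln A = ln(1.584) / 0.147 = 0.4601 / 0.147 = 3.1296
A = e^3.1296 ≈ 22.87 acres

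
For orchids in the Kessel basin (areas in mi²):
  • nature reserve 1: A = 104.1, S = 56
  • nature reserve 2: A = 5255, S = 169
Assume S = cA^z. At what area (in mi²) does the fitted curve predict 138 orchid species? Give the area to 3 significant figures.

z = ln(169/56) / ln(5255/104.1) = 1.1045 / 3.9216 = 0.2817
c = 56 / 104.1^0.2817 = 56 / 3.7 = 15.13
A = (138/15.13)^(1/0.2817) ⇒ ln A = ln(9.118)/0.2817 = 7.8475
A = e^7.8475 ≈ 2559 mi²

2560 mi²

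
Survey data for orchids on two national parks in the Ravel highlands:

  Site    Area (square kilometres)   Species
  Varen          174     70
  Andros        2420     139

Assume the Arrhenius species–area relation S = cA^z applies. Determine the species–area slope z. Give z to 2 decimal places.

Taking logs: ln S = ln c + z ln A, so z = (ln S₂ − ln S₁)/(ln A₂ − ln A₁).
z = ln(139/70) / ln(2420/174) = ln(1.986) / ln(13.91) = 0.6860 / 2.6325 = 0.2606

0.26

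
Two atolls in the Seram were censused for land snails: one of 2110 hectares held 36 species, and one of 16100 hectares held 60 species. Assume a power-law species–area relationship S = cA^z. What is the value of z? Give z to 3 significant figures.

0.251

Taking logs: ln S = ln c + z ln A, so z = (ln S₂ − ln S₁)/(ln A₂ − ln A₁).
z = ln(60/36) / ln(16100/2110) = ln(1.667) / ln(7.63) = 0.5108 / 2.0321 = 0.2514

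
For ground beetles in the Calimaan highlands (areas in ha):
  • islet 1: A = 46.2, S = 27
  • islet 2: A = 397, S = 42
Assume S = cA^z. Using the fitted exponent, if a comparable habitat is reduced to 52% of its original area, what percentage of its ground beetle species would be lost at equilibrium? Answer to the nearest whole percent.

z = ln(42/27) / ln(397/46.2) = 0.4418 / 2.1510 = 0.2054
S_new/S_old = (A_new/A_old)^z = 0.52^0.2054 = exp(0.2054 × -0.6539) = 0.8743
Fraction lost = 1 − 0.8743 = 0.1257

13%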